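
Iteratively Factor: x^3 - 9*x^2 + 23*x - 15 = (x - 1)*(x^2 - 8*x + 15) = (x - 3)*(x - 1)*(x - 5)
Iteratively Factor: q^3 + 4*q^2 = (q)*(q^2 + 4*q) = q*(q + 4)*(q)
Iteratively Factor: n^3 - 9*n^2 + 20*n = (n)*(n^2 - 9*n + 20) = n*(n - 4)*(n - 5)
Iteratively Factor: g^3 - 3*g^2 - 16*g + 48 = (g - 3)*(g^2 - 16) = (g - 3)*(g + 4)*(g - 4)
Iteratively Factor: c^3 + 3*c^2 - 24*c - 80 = (c - 5)*(c^2 + 8*c + 16) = (c - 5)*(c + 4)*(c + 4)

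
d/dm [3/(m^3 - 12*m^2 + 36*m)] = 9*(2 - m)/(m^2*(m^3 - 18*m^2 + 108*m - 216))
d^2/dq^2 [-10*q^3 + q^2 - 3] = 2 - 60*q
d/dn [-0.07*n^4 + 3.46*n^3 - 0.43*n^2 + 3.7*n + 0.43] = -0.28*n^3 + 10.38*n^2 - 0.86*n + 3.7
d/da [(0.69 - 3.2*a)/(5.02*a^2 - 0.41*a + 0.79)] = (16.064*a^2 - 6.9276*a - 2.2451)/(25.2004*a^4 - 4.1164*a^3 + 8.0997*a^2 - 0.6478*a + 0.6241)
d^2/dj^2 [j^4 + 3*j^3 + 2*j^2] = 12*j^2 + 18*j + 4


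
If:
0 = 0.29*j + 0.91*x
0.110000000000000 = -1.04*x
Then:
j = 0.33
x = -0.11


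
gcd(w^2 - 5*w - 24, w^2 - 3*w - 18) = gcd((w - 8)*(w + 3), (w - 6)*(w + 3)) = w + 3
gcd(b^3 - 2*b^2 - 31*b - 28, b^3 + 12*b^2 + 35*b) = 1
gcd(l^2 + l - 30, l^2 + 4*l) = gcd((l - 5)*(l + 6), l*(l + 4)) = 1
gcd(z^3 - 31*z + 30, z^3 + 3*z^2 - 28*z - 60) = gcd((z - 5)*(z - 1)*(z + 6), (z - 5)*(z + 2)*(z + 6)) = z^2 + z - 30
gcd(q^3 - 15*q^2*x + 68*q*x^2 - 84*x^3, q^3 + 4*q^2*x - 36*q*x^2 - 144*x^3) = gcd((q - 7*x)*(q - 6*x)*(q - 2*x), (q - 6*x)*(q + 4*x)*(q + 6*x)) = -q + 6*x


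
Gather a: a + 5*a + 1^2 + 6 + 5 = 6*a + 12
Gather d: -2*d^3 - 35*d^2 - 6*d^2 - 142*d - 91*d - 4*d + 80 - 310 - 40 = -2*d^3 - 41*d^2 - 237*d - 270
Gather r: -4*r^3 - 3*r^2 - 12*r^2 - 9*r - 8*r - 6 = -4*r^3 - 15*r^2 - 17*r - 6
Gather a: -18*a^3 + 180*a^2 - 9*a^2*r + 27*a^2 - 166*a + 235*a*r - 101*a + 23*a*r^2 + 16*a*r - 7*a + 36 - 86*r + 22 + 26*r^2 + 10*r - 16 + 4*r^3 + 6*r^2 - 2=-18*a^3 + a^2*(207 - 9*r) + a*(23*r^2 + 251*r - 274) + 4*r^3 + 32*r^2 - 76*r + 40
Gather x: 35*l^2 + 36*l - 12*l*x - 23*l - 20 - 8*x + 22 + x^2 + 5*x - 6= 35*l^2 + 13*l + x^2 + x*(-12*l - 3) - 4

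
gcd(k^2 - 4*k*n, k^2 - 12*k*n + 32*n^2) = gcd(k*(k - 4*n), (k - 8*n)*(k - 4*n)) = k - 4*n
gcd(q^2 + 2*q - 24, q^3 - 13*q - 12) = q - 4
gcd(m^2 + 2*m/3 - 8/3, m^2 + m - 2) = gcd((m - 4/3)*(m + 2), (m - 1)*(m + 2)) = m + 2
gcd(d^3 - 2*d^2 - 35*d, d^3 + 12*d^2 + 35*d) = d^2 + 5*d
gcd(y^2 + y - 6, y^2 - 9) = y + 3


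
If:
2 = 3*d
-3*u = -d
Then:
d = 2/3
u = 2/9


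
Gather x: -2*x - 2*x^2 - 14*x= -2*x^2 - 16*x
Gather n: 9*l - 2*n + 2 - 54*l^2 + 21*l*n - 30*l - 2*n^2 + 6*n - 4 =-54*l^2 - 21*l - 2*n^2 + n*(21*l + 4) - 2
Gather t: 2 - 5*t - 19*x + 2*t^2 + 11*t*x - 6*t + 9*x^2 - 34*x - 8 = 2*t^2 + t*(11*x - 11) + 9*x^2 - 53*x - 6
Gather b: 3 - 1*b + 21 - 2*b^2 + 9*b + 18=-2*b^2 + 8*b + 42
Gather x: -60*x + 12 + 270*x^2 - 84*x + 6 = 270*x^2 - 144*x + 18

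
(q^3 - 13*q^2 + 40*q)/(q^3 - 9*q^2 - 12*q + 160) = q/(q + 4)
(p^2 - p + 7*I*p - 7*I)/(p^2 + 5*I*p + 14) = (p - 1)/(p - 2*I)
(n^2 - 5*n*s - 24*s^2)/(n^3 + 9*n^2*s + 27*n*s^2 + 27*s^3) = (n - 8*s)/(n^2 + 6*n*s + 9*s^2)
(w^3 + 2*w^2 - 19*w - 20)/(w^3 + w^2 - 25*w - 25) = (w - 4)/(w - 5)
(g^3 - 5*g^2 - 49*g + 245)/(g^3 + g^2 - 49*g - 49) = (g - 5)/(g + 1)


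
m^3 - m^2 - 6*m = m*(m - 3)*(m + 2)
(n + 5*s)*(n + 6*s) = n^2 + 11*n*s + 30*s^2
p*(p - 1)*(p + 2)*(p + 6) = p^4 + 7*p^3 + 4*p^2 - 12*p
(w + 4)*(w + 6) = w^2 + 10*w + 24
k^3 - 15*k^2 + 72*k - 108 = (k - 6)^2*(k - 3)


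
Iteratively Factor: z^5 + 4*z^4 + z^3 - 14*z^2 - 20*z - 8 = (z + 2)*(z^4 + 2*z^3 - 3*z^2 - 8*z - 4) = (z + 1)*(z + 2)*(z^3 + z^2 - 4*z - 4) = (z - 2)*(z + 1)*(z + 2)*(z^2 + 3*z + 2) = (z - 2)*(z + 1)*(z + 2)^2*(z + 1)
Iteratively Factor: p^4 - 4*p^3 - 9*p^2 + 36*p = (p - 3)*(p^3 - p^2 - 12*p) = p*(p - 3)*(p^2 - p - 12) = p*(p - 4)*(p - 3)*(p + 3)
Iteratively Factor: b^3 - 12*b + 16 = (b - 2)*(b^2 + 2*b - 8) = (b - 2)*(b + 4)*(b - 2)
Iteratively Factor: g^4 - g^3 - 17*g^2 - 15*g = (g + 3)*(g^3 - 4*g^2 - 5*g) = (g + 1)*(g + 3)*(g^2 - 5*g) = (g - 5)*(g + 1)*(g + 3)*(g)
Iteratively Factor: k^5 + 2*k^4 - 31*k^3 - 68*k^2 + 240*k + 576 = (k + 4)*(k^4 - 2*k^3 - 23*k^2 + 24*k + 144) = (k - 4)*(k + 4)*(k^3 + 2*k^2 - 15*k - 36) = (k - 4)^2*(k + 4)*(k^2 + 6*k + 9) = (k - 4)^2*(k + 3)*(k + 4)*(k + 3)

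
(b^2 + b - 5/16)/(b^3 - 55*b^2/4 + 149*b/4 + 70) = (b - 1/4)/(b^2 - 15*b + 56)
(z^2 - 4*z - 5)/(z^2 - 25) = (z + 1)/(z + 5)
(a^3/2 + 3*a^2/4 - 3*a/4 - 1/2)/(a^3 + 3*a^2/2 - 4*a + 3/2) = (2*a^2 + 5*a + 2)/(2*(2*a^2 + 5*a - 3))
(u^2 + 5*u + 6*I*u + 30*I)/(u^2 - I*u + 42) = (u + 5)/(u - 7*I)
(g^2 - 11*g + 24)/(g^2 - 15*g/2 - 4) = 2*(g - 3)/(2*g + 1)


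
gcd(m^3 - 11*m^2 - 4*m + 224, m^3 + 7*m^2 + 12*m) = m + 4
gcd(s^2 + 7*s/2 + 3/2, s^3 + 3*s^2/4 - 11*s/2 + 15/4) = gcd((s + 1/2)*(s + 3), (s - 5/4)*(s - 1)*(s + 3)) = s + 3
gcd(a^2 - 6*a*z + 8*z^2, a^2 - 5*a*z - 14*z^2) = 1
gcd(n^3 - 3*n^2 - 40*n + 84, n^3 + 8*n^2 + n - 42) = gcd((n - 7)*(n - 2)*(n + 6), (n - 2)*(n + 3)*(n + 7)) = n - 2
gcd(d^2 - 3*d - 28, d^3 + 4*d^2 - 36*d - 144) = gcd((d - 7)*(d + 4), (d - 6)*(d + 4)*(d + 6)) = d + 4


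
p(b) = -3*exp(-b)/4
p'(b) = 3*exp(-b)/4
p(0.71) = -0.37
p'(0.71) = 0.37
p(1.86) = -0.12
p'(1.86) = 0.12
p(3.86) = -0.02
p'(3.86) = 0.02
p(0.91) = -0.30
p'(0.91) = 0.30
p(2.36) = -0.07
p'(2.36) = 0.07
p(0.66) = -0.39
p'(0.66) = 0.39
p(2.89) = -0.04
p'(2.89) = 0.04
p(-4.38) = -59.88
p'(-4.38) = 59.88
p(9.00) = 0.00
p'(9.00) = 0.00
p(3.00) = -0.04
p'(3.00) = 0.04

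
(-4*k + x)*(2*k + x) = -8*k^2 - 2*k*x + x^2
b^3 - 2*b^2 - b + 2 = (b - 2)*(b - 1)*(b + 1)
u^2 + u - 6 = (u - 2)*(u + 3)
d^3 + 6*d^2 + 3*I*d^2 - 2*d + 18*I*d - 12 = (d + 6)*(d + I)*(d + 2*I)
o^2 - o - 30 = (o - 6)*(o + 5)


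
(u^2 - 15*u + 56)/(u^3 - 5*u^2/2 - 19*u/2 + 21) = 2*(u^2 - 15*u + 56)/(2*u^3 - 5*u^2 - 19*u + 42)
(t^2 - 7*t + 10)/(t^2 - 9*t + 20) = (t - 2)/(t - 4)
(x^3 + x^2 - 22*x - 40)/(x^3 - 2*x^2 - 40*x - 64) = (x - 5)/(x - 8)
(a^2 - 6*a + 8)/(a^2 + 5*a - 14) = (a - 4)/(a + 7)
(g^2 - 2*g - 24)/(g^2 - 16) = (g - 6)/(g - 4)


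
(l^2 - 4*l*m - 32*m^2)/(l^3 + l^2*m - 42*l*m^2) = (l^2 - 4*l*m - 32*m^2)/(l*(l^2 + l*m - 42*m^2))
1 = 1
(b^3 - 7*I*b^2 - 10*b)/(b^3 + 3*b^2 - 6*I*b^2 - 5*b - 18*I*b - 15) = b*(b - 2*I)/(b^2 + b*(3 - I) - 3*I)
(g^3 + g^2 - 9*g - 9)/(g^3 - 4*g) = (g^3 + g^2 - 9*g - 9)/(g*(g^2 - 4))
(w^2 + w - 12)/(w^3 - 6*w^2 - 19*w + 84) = 1/(w - 7)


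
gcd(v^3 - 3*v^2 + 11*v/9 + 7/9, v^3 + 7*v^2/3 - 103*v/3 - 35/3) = v + 1/3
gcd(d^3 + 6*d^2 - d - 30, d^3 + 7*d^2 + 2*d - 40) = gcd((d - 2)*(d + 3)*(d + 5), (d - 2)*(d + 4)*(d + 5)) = d^2 + 3*d - 10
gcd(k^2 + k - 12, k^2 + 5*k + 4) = k + 4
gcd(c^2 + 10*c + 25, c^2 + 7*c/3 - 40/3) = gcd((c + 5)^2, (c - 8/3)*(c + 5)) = c + 5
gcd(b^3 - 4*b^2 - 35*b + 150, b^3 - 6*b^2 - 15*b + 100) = b^2 - 10*b + 25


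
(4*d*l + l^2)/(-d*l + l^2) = (-4*d - l)/(d - l)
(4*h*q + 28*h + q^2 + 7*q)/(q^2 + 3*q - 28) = (4*h + q)/(q - 4)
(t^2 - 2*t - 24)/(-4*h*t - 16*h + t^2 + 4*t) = (t - 6)/(-4*h + t)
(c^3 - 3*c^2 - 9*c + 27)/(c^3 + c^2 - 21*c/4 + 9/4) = 4*(c^2 - 6*c + 9)/(4*c^2 - 8*c + 3)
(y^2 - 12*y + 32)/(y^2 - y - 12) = (y - 8)/(y + 3)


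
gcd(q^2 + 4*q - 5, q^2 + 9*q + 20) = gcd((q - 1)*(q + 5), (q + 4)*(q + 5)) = q + 5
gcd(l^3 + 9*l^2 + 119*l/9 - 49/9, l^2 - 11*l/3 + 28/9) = 1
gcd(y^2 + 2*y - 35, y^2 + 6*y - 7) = y + 7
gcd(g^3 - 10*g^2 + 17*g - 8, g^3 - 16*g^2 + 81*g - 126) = 1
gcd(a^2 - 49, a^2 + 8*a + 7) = a + 7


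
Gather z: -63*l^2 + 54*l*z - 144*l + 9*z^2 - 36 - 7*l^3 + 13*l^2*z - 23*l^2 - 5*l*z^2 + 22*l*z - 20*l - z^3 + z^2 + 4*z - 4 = -7*l^3 - 86*l^2 - 164*l - z^3 + z^2*(10 - 5*l) + z*(13*l^2 + 76*l + 4) - 40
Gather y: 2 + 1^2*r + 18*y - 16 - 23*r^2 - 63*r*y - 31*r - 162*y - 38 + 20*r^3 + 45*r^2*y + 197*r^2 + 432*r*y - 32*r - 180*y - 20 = 20*r^3 + 174*r^2 - 62*r + y*(45*r^2 + 369*r - 324) - 72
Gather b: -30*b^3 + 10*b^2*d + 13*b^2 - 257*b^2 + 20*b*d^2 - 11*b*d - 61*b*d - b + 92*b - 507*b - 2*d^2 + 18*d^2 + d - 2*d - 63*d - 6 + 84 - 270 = -30*b^3 + b^2*(10*d - 244) + b*(20*d^2 - 72*d - 416) + 16*d^2 - 64*d - 192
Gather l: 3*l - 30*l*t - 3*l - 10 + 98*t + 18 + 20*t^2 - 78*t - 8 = -30*l*t + 20*t^2 + 20*t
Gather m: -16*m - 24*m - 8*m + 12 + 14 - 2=24 - 48*m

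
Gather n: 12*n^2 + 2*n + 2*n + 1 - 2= 12*n^2 + 4*n - 1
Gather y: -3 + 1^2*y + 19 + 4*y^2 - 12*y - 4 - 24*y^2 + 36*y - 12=-20*y^2 + 25*y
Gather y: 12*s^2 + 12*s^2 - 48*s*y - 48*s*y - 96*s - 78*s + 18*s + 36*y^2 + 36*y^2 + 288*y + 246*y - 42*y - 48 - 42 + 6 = 24*s^2 - 156*s + 72*y^2 + y*(492 - 96*s) - 84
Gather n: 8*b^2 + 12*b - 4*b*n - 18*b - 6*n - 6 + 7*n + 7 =8*b^2 - 6*b + n*(1 - 4*b) + 1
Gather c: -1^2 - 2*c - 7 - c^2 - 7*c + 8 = -c^2 - 9*c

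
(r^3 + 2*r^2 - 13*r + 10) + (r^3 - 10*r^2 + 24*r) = 2*r^3 - 8*r^2 + 11*r + 10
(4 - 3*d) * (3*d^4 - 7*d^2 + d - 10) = -9*d^5 + 12*d^4 + 21*d^3 - 31*d^2 + 34*d - 40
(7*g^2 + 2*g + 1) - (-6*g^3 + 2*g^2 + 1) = 6*g^3 + 5*g^2 + 2*g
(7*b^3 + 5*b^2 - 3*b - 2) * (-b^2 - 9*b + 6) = -7*b^5 - 68*b^4 + 59*b^2 - 12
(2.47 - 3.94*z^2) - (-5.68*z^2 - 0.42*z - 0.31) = 1.74*z^2 + 0.42*z + 2.78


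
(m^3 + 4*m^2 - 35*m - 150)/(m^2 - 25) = (m^2 - m - 30)/(m - 5)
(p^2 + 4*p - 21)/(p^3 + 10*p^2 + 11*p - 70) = (p - 3)/(p^2 + 3*p - 10)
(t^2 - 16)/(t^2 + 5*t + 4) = (t - 4)/(t + 1)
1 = 1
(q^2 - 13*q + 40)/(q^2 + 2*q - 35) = (q - 8)/(q + 7)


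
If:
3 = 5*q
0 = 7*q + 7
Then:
No Solution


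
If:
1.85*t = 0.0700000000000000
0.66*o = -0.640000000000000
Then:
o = -0.97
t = 0.04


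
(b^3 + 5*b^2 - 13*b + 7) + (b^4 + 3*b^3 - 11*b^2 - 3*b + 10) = b^4 + 4*b^3 - 6*b^2 - 16*b + 17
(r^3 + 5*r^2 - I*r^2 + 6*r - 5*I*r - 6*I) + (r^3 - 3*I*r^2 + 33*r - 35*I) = 2*r^3 + 5*r^2 - 4*I*r^2 + 39*r - 5*I*r - 41*I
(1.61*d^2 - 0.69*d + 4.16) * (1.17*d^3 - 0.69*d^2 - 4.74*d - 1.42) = 1.8837*d^5 - 1.9182*d^4 - 2.2881*d^3 - 1.886*d^2 - 18.7386*d - 5.9072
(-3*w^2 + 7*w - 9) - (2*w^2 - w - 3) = -5*w^2 + 8*w - 6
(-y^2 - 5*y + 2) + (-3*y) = -y^2 - 8*y + 2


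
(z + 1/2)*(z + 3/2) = z^2 + 2*z + 3/4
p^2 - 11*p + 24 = (p - 8)*(p - 3)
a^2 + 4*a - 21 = (a - 3)*(a + 7)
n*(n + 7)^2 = n^3 + 14*n^2 + 49*n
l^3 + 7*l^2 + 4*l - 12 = (l - 1)*(l + 2)*(l + 6)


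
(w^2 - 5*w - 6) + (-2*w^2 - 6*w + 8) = -w^2 - 11*w + 2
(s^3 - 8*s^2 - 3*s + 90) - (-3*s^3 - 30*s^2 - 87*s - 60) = 4*s^3 + 22*s^2 + 84*s + 150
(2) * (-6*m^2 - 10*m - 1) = -12*m^2 - 20*m - 2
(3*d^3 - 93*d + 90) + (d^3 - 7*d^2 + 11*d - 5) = 4*d^3 - 7*d^2 - 82*d + 85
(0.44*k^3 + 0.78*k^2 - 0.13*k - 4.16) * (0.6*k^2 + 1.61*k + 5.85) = 0.264*k^5 + 1.1764*k^4 + 3.7518*k^3 + 1.8577*k^2 - 7.4581*k - 24.336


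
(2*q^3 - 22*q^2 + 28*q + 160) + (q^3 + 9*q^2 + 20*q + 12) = 3*q^3 - 13*q^2 + 48*q + 172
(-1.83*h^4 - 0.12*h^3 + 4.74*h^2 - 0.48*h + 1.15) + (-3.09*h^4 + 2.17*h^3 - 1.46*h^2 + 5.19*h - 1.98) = -4.92*h^4 + 2.05*h^3 + 3.28*h^2 + 4.71*h - 0.83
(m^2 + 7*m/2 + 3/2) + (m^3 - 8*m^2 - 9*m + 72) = m^3 - 7*m^2 - 11*m/2 + 147/2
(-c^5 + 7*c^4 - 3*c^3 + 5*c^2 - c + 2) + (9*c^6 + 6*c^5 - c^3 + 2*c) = 9*c^6 + 5*c^5 + 7*c^4 - 4*c^3 + 5*c^2 + c + 2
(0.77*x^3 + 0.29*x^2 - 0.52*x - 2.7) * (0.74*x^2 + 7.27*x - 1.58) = 0.5698*x^5 + 5.8125*x^4 + 0.5069*x^3 - 6.2366*x^2 - 18.8074*x + 4.266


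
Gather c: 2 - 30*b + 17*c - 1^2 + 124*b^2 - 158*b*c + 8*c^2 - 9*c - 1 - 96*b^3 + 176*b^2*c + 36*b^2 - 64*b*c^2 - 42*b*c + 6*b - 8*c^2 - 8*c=-96*b^3 + 160*b^2 - 64*b*c^2 - 24*b + c*(176*b^2 - 200*b)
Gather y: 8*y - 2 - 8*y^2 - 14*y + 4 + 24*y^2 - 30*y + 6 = 16*y^2 - 36*y + 8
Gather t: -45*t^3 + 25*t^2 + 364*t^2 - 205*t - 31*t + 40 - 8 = -45*t^3 + 389*t^2 - 236*t + 32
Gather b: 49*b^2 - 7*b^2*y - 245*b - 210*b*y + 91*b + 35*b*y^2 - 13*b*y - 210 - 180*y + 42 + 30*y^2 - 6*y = b^2*(49 - 7*y) + b*(35*y^2 - 223*y - 154) + 30*y^2 - 186*y - 168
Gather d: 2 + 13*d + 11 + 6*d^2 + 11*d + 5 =6*d^2 + 24*d + 18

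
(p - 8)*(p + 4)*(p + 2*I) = p^3 - 4*p^2 + 2*I*p^2 - 32*p - 8*I*p - 64*I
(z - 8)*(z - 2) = z^2 - 10*z + 16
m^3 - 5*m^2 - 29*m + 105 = (m - 7)*(m - 3)*(m + 5)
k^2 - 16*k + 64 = (k - 8)^2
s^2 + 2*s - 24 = (s - 4)*(s + 6)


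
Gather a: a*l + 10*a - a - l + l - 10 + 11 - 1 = a*(l + 9)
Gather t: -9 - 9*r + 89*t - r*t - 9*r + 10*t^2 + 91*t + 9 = -18*r + 10*t^2 + t*(180 - r)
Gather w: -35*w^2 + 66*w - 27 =-35*w^2 + 66*w - 27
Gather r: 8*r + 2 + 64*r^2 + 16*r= 64*r^2 + 24*r + 2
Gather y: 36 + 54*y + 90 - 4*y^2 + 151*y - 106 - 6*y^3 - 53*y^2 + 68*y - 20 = -6*y^3 - 57*y^2 + 273*y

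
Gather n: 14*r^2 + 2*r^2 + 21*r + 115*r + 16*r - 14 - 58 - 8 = 16*r^2 + 152*r - 80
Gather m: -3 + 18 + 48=63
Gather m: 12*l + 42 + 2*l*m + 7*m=12*l + m*(2*l + 7) + 42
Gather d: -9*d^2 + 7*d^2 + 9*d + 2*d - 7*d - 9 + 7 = -2*d^2 + 4*d - 2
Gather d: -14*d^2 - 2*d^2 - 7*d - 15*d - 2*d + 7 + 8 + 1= -16*d^2 - 24*d + 16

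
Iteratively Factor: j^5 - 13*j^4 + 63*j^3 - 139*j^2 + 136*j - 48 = (j - 4)*(j^4 - 9*j^3 + 27*j^2 - 31*j + 12) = (j - 4)*(j - 1)*(j^3 - 8*j^2 + 19*j - 12) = (j - 4)*(j - 3)*(j - 1)*(j^2 - 5*j + 4) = (j - 4)^2*(j - 3)*(j - 1)*(j - 1)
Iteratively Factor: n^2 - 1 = (n - 1)*(n + 1)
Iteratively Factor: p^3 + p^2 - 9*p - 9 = (p + 3)*(p^2 - 2*p - 3) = (p + 1)*(p + 3)*(p - 3)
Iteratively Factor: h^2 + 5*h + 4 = (h + 4)*(h + 1)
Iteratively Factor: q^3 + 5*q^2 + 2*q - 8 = (q - 1)*(q^2 + 6*q + 8) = (q - 1)*(q + 2)*(q + 4)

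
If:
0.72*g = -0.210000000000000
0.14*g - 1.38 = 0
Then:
No Solution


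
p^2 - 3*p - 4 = (p - 4)*(p + 1)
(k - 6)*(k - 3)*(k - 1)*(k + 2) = k^4 - 8*k^3 + 7*k^2 + 36*k - 36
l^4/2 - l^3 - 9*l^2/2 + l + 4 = (l/2 + 1)*(l - 4)*(l - 1)*(l + 1)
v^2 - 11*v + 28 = (v - 7)*(v - 4)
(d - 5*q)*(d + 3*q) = d^2 - 2*d*q - 15*q^2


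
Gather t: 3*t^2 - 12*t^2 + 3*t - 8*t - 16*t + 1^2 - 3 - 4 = -9*t^2 - 21*t - 6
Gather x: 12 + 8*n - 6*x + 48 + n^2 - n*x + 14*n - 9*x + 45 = n^2 + 22*n + x*(-n - 15) + 105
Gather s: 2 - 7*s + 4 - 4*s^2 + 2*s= -4*s^2 - 5*s + 6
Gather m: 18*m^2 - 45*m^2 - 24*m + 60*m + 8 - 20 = -27*m^2 + 36*m - 12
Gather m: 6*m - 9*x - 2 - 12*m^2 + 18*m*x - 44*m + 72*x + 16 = -12*m^2 + m*(18*x - 38) + 63*x + 14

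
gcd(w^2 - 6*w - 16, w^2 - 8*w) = w - 8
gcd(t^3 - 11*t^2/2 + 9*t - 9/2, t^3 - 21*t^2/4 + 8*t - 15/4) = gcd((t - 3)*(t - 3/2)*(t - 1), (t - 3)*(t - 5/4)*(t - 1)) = t^2 - 4*t + 3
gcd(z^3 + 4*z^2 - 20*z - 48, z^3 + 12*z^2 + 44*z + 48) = z^2 + 8*z + 12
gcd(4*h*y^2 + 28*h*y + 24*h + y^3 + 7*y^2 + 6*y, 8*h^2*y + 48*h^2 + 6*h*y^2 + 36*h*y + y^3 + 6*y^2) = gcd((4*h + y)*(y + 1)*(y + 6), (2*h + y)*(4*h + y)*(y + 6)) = 4*h*y + 24*h + y^2 + 6*y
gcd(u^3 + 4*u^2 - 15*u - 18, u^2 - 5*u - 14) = 1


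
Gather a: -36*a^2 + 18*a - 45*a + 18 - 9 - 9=-36*a^2 - 27*a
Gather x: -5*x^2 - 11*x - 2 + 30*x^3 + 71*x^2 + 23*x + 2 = 30*x^3 + 66*x^2 + 12*x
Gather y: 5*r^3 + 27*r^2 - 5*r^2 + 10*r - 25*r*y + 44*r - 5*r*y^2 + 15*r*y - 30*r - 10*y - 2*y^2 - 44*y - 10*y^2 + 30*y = 5*r^3 + 22*r^2 + 24*r + y^2*(-5*r - 12) + y*(-10*r - 24)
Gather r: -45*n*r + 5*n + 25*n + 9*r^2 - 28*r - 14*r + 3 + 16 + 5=30*n + 9*r^2 + r*(-45*n - 42) + 24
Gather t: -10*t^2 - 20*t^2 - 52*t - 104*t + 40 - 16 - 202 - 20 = -30*t^2 - 156*t - 198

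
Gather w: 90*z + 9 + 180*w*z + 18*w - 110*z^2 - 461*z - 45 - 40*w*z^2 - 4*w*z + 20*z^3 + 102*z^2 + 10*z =w*(-40*z^2 + 176*z + 18) + 20*z^3 - 8*z^2 - 361*z - 36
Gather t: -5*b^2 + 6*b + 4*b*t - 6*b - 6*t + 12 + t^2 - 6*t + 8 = -5*b^2 + t^2 + t*(4*b - 12) + 20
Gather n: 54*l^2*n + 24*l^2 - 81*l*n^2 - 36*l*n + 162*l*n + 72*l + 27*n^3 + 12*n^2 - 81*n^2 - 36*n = 24*l^2 + 72*l + 27*n^3 + n^2*(-81*l - 69) + n*(54*l^2 + 126*l - 36)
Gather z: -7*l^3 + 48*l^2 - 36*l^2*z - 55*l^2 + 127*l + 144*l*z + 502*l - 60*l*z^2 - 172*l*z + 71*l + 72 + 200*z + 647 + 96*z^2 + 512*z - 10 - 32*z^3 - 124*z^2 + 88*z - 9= -7*l^3 - 7*l^2 + 700*l - 32*z^3 + z^2*(-60*l - 28) + z*(-36*l^2 - 28*l + 800) + 700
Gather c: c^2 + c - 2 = c^2 + c - 2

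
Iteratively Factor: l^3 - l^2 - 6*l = (l - 3)*(l^2 + 2*l) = l*(l - 3)*(l + 2)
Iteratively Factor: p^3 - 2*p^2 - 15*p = (p - 5)*(p^2 + 3*p) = (p - 5)*(p + 3)*(p)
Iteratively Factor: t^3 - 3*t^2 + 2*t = (t - 2)*(t^2 - t) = t*(t - 2)*(t - 1)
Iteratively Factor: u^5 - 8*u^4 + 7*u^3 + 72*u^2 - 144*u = (u)*(u^4 - 8*u^3 + 7*u^2 + 72*u - 144) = u*(u - 4)*(u^3 - 4*u^2 - 9*u + 36) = u*(u - 4)*(u + 3)*(u^2 - 7*u + 12) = u*(u - 4)*(u - 3)*(u + 3)*(u - 4)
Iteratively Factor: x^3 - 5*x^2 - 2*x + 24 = (x + 2)*(x^2 - 7*x + 12) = (x - 3)*(x + 2)*(x - 4)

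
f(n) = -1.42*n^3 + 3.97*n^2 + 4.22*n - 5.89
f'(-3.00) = -57.94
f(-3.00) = 55.52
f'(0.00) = 4.22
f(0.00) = -5.89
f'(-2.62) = -45.83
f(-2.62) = 35.84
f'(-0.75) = -4.13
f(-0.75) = -6.22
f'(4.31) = -40.69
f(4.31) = -27.64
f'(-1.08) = -9.32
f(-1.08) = -4.03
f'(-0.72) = -3.71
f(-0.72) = -6.34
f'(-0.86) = -5.76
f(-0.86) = -5.68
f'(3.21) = -14.19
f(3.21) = 1.60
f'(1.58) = 6.13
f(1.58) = 5.09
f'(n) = -4.26*n^2 + 7.94*n + 4.22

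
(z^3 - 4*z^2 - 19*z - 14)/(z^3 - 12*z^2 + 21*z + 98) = (z + 1)/(z - 7)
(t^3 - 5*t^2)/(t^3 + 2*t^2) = (t - 5)/(t + 2)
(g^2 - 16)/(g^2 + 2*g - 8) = (g - 4)/(g - 2)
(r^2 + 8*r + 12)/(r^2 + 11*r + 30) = (r + 2)/(r + 5)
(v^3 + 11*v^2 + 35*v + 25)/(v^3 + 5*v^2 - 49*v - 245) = (v^2 + 6*v + 5)/(v^2 - 49)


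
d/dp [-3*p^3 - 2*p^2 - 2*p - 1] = -9*p^2 - 4*p - 2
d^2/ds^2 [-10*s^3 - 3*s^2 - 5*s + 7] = -60*s - 6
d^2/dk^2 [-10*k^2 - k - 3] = -20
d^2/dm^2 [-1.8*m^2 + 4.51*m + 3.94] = -3.60000000000000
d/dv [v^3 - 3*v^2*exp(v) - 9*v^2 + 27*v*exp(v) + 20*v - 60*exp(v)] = -3*v^2*exp(v) + 3*v^2 + 21*v*exp(v) - 18*v - 33*exp(v) + 20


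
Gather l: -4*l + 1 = 1 - 4*l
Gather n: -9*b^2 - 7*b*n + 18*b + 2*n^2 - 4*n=-9*b^2 + 18*b + 2*n^2 + n*(-7*b - 4)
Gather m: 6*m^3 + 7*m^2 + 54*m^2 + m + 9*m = 6*m^3 + 61*m^2 + 10*m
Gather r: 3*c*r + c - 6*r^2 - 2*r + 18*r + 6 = c - 6*r^2 + r*(3*c + 16) + 6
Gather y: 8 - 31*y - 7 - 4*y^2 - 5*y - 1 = -4*y^2 - 36*y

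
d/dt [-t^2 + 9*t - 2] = 9 - 2*t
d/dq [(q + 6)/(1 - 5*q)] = 31/(5*q - 1)^2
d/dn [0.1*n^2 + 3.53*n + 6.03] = 0.2*n + 3.53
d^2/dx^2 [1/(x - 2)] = 2/(x - 2)^3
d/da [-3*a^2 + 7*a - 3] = 7 - 6*a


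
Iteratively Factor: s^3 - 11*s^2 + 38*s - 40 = (s - 4)*(s^2 - 7*s + 10) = (s - 5)*(s - 4)*(s - 2)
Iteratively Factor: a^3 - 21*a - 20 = (a + 1)*(a^2 - a - 20) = (a + 1)*(a + 4)*(a - 5)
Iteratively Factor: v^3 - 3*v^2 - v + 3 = (v + 1)*(v^2 - 4*v + 3) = (v - 3)*(v + 1)*(v - 1)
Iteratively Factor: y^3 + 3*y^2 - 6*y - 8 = (y + 4)*(y^2 - y - 2) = (y - 2)*(y + 4)*(y + 1)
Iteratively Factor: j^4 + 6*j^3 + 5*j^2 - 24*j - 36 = (j + 3)*(j^3 + 3*j^2 - 4*j - 12) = (j - 2)*(j + 3)*(j^2 + 5*j + 6) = (j - 2)*(j + 3)^2*(j + 2)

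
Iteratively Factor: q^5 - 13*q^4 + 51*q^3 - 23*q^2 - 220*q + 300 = (q - 5)*(q^4 - 8*q^3 + 11*q^2 + 32*q - 60) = (q - 5)*(q - 3)*(q^3 - 5*q^2 - 4*q + 20) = (q - 5)*(q - 3)*(q + 2)*(q^2 - 7*q + 10) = (q - 5)^2*(q - 3)*(q + 2)*(q - 2)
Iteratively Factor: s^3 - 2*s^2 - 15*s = (s - 5)*(s^2 + 3*s) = s*(s - 5)*(s + 3)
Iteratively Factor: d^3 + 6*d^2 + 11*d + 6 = (d + 3)*(d^2 + 3*d + 2) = (d + 2)*(d + 3)*(d + 1)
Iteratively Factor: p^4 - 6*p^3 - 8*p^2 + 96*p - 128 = (p - 2)*(p^3 - 4*p^2 - 16*p + 64) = (p - 4)*(p - 2)*(p^2 - 16) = (p - 4)*(p - 2)*(p + 4)*(p - 4)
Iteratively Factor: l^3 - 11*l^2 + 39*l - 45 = (l - 5)*(l^2 - 6*l + 9) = (l - 5)*(l - 3)*(l - 3)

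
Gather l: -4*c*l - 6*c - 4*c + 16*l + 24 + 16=-10*c + l*(16 - 4*c) + 40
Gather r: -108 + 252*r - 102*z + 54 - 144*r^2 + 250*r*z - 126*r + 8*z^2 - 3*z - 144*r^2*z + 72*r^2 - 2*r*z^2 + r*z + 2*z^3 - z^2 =r^2*(-144*z - 72) + r*(-2*z^2 + 251*z + 126) + 2*z^3 + 7*z^2 - 105*z - 54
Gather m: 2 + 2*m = 2*m + 2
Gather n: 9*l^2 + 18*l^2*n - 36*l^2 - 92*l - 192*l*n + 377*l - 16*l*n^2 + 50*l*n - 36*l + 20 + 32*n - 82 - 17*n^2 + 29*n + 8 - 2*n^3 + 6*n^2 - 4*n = -27*l^2 + 249*l - 2*n^3 + n^2*(-16*l - 11) + n*(18*l^2 - 142*l + 57) - 54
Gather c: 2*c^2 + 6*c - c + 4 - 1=2*c^2 + 5*c + 3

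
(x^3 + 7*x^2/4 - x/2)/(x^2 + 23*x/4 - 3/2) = x*(x + 2)/(x + 6)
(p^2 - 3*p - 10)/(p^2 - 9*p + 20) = (p + 2)/(p - 4)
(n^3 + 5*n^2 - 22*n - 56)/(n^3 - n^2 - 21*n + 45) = (n^3 + 5*n^2 - 22*n - 56)/(n^3 - n^2 - 21*n + 45)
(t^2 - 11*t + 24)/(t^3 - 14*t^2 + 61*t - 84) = (t - 8)/(t^2 - 11*t + 28)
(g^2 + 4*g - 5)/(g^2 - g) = (g + 5)/g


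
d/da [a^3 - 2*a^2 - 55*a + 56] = 3*a^2 - 4*a - 55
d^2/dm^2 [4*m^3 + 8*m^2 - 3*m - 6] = 24*m + 16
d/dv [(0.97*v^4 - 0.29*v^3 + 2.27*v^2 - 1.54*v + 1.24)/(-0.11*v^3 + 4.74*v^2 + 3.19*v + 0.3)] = (-0.1067*v^6 + 9.1956*v^5 + 8.158*v^4 - 1.025*v^3 + 14.6891*v^2 - 10.3932*v - 4.4176)/(0.0121*v^6 - 1.0428*v^5 + 21.7658*v^4 + 30.1752*v^3 + 13.0201*v^2 + 1.914*v + 0.09)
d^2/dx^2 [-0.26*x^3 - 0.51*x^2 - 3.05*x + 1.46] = -1.56*x - 1.02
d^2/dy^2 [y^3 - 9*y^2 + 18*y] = 6*y - 18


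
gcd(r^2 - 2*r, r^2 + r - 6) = r - 2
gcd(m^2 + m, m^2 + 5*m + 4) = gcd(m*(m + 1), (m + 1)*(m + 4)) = m + 1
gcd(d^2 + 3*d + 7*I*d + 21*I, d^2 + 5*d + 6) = d + 3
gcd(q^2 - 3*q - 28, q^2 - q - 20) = q + 4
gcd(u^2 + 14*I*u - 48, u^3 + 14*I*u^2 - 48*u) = u^2 + 14*I*u - 48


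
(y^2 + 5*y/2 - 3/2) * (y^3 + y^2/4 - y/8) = y^5 + 11*y^4/4 - y^3 - 11*y^2/16 + 3*y/16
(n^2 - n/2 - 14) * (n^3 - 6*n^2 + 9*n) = n^5 - 13*n^4/2 - 2*n^3 + 159*n^2/2 - 126*n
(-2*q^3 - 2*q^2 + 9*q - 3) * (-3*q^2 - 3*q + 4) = 6*q^5 + 12*q^4 - 29*q^3 - 26*q^2 + 45*q - 12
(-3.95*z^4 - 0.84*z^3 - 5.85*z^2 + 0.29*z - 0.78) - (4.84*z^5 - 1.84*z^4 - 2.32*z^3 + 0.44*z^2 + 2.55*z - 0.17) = -4.84*z^5 - 2.11*z^4 + 1.48*z^3 - 6.29*z^2 - 2.26*z - 0.61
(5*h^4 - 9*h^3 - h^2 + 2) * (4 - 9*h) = -45*h^5 + 101*h^4 - 27*h^3 - 4*h^2 - 18*h + 8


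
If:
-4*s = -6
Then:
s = 3/2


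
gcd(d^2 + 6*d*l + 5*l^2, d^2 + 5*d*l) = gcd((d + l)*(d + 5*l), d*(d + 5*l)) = d + 5*l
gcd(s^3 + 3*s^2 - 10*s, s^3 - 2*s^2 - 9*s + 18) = s - 2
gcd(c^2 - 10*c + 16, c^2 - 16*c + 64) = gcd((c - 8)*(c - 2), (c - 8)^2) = c - 8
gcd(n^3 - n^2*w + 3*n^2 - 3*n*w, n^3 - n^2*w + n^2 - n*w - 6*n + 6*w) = -n^2 + n*w - 3*n + 3*w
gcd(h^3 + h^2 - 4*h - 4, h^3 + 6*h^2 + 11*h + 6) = h^2 + 3*h + 2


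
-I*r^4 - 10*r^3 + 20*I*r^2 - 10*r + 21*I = (r - 7*I)*(r - 3*I)*(r - I)*(-I*r + 1)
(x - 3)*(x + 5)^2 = x^3 + 7*x^2 - 5*x - 75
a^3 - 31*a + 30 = (a - 5)*(a - 1)*(a + 6)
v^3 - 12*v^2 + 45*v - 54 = (v - 6)*(v - 3)^2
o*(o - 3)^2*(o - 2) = o^4 - 8*o^3 + 21*o^2 - 18*o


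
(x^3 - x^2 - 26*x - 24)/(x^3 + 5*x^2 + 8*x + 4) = (x^2 - 2*x - 24)/(x^2 + 4*x + 4)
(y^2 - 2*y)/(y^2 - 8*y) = (y - 2)/(y - 8)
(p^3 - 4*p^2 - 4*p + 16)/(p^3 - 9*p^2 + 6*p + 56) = (p - 2)/(p - 7)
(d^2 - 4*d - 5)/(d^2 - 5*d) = (d + 1)/d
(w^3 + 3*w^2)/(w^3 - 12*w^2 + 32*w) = w*(w + 3)/(w^2 - 12*w + 32)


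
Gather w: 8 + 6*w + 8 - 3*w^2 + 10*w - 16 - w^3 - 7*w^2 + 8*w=-w^3 - 10*w^2 + 24*w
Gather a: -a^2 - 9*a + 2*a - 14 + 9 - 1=-a^2 - 7*a - 6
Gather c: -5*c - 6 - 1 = -5*c - 7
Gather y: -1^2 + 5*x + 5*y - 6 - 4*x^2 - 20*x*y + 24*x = -4*x^2 + 29*x + y*(5 - 20*x) - 7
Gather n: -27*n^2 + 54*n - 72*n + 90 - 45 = -27*n^2 - 18*n + 45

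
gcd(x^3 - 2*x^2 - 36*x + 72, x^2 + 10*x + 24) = x + 6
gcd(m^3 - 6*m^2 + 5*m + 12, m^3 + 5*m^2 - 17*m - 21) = m^2 - 2*m - 3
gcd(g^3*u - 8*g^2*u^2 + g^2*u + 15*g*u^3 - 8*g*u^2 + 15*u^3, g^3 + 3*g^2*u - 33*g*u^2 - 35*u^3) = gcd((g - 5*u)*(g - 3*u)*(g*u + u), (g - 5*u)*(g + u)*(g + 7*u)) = -g + 5*u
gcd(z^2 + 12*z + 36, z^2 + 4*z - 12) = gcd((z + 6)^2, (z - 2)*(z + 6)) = z + 6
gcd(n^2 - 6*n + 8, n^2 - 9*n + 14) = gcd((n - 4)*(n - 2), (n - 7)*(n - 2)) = n - 2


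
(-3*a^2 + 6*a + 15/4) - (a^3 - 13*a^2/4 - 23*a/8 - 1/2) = -a^3 + a^2/4 + 71*a/8 + 17/4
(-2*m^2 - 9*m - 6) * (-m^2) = 2*m^4 + 9*m^3 + 6*m^2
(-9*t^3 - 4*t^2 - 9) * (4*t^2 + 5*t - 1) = -36*t^5 - 61*t^4 - 11*t^3 - 32*t^2 - 45*t + 9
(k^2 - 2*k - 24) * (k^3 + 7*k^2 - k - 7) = k^5 + 5*k^4 - 39*k^3 - 173*k^2 + 38*k + 168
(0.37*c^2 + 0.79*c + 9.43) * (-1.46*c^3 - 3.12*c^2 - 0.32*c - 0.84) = -0.5402*c^5 - 2.3078*c^4 - 16.351*c^3 - 29.9852*c^2 - 3.6812*c - 7.9212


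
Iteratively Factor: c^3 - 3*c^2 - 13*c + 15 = (c - 1)*(c^2 - 2*c - 15) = (c - 5)*(c - 1)*(c + 3)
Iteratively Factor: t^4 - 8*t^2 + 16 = (t + 2)*(t^3 - 2*t^2 - 4*t + 8) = (t - 2)*(t + 2)*(t^2 - 4) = (t - 2)*(t + 2)^2*(t - 2)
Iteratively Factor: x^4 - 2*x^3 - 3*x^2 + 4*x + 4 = (x + 1)*(x^3 - 3*x^2 + 4) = (x + 1)^2*(x^2 - 4*x + 4) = (x - 2)*(x + 1)^2*(x - 2)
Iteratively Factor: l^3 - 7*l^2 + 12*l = (l - 4)*(l^2 - 3*l) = (l - 4)*(l - 3)*(l)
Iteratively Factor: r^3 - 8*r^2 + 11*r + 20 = (r + 1)*(r^2 - 9*r + 20) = (r - 4)*(r + 1)*(r - 5)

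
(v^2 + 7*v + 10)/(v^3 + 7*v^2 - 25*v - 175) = (v + 2)/(v^2 + 2*v - 35)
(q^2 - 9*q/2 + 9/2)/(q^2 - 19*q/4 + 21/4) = 2*(2*q - 3)/(4*q - 7)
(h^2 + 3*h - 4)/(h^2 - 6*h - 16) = (-h^2 - 3*h + 4)/(-h^2 + 6*h + 16)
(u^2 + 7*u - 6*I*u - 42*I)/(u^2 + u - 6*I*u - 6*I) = (u + 7)/(u + 1)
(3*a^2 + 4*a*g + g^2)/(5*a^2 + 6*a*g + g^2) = (3*a + g)/(5*a + g)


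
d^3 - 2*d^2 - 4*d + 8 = (d - 2)^2*(d + 2)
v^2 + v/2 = v*(v + 1/2)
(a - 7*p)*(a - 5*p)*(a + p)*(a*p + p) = a^4*p - 11*a^3*p^2 + a^3*p + 23*a^2*p^3 - 11*a^2*p^2 + 35*a*p^4 + 23*a*p^3 + 35*p^4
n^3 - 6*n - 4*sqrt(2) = (n - 2*sqrt(2))*(n + sqrt(2))^2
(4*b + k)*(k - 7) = 4*b*k - 28*b + k^2 - 7*k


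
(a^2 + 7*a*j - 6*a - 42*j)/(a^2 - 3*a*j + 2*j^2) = (a^2 + 7*a*j - 6*a - 42*j)/(a^2 - 3*a*j + 2*j^2)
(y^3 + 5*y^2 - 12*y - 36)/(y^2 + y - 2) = (y^2 + 3*y - 18)/(y - 1)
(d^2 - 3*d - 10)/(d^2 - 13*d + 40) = (d + 2)/(d - 8)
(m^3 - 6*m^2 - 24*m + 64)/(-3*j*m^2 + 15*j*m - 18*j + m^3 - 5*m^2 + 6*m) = (-m^2 + 4*m + 32)/(3*j*m - 9*j - m^2 + 3*m)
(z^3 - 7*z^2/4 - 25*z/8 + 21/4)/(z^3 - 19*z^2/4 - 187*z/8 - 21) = (2*z^2 - 7*z + 6)/(2*z^2 - 13*z - 24)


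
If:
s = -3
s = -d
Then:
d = 3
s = -3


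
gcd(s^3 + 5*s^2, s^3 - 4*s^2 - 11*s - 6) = 1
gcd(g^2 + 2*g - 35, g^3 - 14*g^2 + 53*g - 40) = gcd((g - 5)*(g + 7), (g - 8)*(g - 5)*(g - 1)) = g - 5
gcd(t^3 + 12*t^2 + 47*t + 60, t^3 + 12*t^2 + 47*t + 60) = t^3 + 12*t^2 + 47*t + 60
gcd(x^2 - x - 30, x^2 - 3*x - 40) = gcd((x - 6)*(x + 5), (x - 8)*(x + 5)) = x + 5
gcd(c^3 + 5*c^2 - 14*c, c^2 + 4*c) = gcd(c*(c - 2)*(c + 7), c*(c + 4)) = c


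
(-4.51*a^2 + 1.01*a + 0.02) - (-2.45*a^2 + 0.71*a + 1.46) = -2.06*a^2 + 0.3*a - 1.44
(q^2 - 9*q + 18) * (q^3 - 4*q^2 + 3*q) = q^5 - 13*q^4 + 57*q^3 - 99*q^2 + 54*q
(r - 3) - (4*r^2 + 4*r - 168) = -4*r^2 - 3*r + 165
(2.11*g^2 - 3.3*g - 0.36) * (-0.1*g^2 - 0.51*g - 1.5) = -0.211*g^4 - 0.7461*g^3 - 1.446*g^2 + 5.1336*g + 0.54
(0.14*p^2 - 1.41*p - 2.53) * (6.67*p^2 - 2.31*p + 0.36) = 0.9338*p^4 - 9.7281*p^3 - 13.5676*p^2 + 5.3367*p - 0.9108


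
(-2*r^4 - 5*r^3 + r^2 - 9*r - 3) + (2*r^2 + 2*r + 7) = -2*r^4 - 5*r^3 + 3*r^2 - 7*r + 4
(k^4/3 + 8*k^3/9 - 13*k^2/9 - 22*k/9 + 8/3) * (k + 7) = k^5/3 + 29*k^4/9 + 43*k^3/9 - 113*k^2/9 - 130*k/9 + 56/3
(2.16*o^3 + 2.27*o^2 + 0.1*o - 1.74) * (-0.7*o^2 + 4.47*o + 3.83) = -1.512*o^5 + 8.0662*o^4 + 18.3497*o^3 + 10.3591*o^2 - 7.3948*o - 6.6642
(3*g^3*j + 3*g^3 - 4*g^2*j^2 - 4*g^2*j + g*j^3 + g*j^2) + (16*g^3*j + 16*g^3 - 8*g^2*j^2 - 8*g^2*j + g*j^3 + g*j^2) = 19*g^3*j + 19*g^3 - 12*g^2*j^2 - 12*g^2*j + 2*g*j^3 + 2*g*j^2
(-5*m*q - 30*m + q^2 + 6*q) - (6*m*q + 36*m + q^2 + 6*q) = -11*m*q - 66*m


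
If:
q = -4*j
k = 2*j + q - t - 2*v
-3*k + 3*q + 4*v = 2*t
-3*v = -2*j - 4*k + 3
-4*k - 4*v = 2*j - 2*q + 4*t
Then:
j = -6/31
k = 24/31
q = 24/31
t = -6/31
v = -3/31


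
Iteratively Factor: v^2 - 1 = (v + 1)*(v - 1)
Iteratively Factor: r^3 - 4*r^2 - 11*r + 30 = (r - 5)*(r^2 + r - 6) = (r - 5)*(r + 3)*(r - 2)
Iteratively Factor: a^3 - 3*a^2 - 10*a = (a - 5)*(a^2 + 2*a) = a*(a - 5)*(a + 2)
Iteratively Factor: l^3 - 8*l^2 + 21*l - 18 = (l - 3)*(l^2 - 5*l + 6) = (l - 3)^2*(l - 2)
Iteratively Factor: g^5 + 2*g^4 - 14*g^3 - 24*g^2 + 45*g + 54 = (g + 3)*(g^4 - g^3 - 11*g^2 + 9*g + 18) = (g - 2)*(g + 3)*(g^3 + g^2 - 9*g - 9) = (g - 3)*(g - 2)*(g + 3)*(g^2 + 4*g + 3) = (g - 3)*(g - 2)*(g + 3)^2*(g + 1)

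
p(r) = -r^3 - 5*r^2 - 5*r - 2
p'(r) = -3*r^2 - 10*r - 5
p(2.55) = -63.84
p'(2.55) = -50.01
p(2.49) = -60.89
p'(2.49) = -48.50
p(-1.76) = -3.24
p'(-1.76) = 3.31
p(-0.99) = -0.98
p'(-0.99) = 1.96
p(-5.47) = 39.41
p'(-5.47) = -40.06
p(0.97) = -12.47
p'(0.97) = -17.52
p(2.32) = -53.00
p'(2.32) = -44.35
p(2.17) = -46.61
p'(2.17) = -40.83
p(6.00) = -428.00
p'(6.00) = -173.00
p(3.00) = -89.00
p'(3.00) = -62.00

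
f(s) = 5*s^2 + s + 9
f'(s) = 10*s + 1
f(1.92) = 29.35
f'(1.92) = 20.20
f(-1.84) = 24.09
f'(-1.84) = -17.40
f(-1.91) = 25.33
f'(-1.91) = -18.10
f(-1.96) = 26.25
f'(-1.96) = -18.60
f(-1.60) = 20.20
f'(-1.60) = -15.00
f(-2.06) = 28.16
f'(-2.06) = -19.60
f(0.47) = 10.57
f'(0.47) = 5.70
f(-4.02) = 85.78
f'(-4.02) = -39.20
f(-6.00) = 183.00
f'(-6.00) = -59.00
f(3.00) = 57.00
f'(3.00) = 31.00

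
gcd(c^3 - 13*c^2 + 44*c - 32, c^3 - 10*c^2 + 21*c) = 1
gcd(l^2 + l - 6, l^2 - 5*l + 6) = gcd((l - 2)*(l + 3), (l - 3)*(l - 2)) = l - 2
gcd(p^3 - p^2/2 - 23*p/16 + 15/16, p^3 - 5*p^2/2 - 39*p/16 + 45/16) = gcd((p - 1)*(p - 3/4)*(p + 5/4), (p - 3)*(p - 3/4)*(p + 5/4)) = p^2 + p/2 - 15/16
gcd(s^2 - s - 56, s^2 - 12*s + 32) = s - 8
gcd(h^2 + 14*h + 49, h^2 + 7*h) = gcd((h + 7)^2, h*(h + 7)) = h + 7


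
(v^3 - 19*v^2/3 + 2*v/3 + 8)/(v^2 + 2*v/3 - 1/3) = (3*v^2 - 22*v + 24)/(3*v - 1)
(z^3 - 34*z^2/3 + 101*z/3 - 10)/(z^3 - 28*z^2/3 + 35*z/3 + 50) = (3*z - 1)/(3*z + 5)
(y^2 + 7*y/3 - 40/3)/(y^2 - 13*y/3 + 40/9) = 3*(y + 5)/(3*y - 5)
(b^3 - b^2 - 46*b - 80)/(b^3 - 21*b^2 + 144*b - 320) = (b^2 + 7*b + 10)/(b^2 - 13*b + 40)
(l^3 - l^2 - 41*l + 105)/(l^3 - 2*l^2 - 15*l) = (l^2 + 4*l - 21)/(l*(l + 3))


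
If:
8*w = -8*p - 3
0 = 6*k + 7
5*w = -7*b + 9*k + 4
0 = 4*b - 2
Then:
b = 1/2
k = -7/6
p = 13/8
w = -2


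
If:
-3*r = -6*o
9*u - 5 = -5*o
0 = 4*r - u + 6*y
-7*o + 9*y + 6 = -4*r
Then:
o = 41/71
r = 82/71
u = 50/213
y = -467/639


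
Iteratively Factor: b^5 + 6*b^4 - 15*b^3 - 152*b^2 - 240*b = (b + 4)*(b^4 + 2*b^3 - 23*b^2 - 60*b) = (b + 3)*(b + 4)*(b^3 - b^2 - 20*b) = b*(b + 3)*(b + 4)*(b^2 - b - 20) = b*(b - 5)*(b + 3)*(b + 4)*(b + 4)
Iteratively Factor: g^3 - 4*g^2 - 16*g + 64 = (g - 4)*(g^2 - 16) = (g - 4)^2*(g + 4)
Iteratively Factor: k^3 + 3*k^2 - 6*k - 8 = (k + 1)*(k^2 + 2*k - 8) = (k + 1)*(k + 4)*(k - 2)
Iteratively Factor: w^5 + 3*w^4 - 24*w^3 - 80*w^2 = (w)*(w^4 + 3*w^3 - 24*w^2 - 80*w) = w*(w + 4)*(w^3 - w^2 - 20*w) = w^2*(w + 4)*(w^2 - w - 20) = w^2*(w + 4)^2*(w - 5)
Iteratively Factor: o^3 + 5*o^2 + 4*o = (o)*(o^2 + 5*o + 4) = o*(o + 4)*(o + 1)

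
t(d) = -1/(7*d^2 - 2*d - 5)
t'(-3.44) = -0.01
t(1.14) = -0.55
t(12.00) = 0.00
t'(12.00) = 0.00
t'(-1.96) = -0.04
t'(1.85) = 0.10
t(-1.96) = -0.04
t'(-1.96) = -0.04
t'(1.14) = 4.23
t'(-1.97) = -0.04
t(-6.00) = 0.00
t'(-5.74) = -0.00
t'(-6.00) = 0.00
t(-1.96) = -0.04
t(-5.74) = -0.00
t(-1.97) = -0.04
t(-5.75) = -0.00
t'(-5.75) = -0.00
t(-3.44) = -0.01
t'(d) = -(2 - 14*d)/(7*d^2 - 2*d - 5)^2 = 2*(7*d - 1)/(-7*d^2 + 2*d + 5)^2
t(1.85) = -0.07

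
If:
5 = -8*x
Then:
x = -5/8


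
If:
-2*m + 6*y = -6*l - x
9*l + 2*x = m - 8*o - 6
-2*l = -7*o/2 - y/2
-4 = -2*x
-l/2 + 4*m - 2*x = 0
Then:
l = -216/349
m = 322/349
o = -153/349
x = 2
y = 207/349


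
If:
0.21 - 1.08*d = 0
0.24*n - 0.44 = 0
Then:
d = 0.19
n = 1.83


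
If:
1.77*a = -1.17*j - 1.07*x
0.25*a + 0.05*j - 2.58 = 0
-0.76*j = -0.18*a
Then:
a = 9.85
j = 2.33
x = -18.85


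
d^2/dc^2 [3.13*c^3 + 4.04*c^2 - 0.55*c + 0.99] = 18.78*c + 8.08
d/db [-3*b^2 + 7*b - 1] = 7 - 6*b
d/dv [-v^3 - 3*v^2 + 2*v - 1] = -3*v^2 - 6*v + 2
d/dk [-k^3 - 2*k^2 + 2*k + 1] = -3*k^2 - 4*k + 2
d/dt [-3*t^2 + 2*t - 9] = 2 - 6*t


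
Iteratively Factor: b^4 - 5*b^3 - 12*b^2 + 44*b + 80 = (b - 4)*(b^3 - b^2 - 16*b - 20) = (b - 4)*(b + 2)*(b^2 - 3*b - 10) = (b - 5)*(b - 4)*(b + 2)*(b + 2)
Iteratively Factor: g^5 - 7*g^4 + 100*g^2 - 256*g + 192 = (g - 2)*(g^4 - 5*g^3 - 10*g^2 + 80*g - 96) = (g - 2)^2*(g^3 - 3*g^2 - 16*g + 48) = (g - 3)*(g - 2)^2*(g^2 - 16) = (g - 4)*(g - 3)*(g - 2)^2*(g + 4)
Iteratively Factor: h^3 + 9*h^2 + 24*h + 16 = (h + 4)*(h^2 + 5*h + 4) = (h + 1)*(h + 4)*(h + 4)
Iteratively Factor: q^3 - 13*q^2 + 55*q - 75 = (q - 5)*(q^2 - 8*q + 15) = (q - 5)*(q - 3)*(q - 5)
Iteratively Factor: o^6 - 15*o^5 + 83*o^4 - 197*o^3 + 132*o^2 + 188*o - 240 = (o - 2)*(o^5 - 13*o^4 + 57*o^3 - 83*o^2 - 34*o + 120) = (o - 2)*(o + 1)*(o^4 - 14*o^3 + 71*o^2 - 154*o + 120) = (o - 4)*(o - 2)*(o + 1)*(o^3 - 10*o^2 + 31*o - 30) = (o - 4)*(o - 3)*(o - 2)*(o + 1)*(o^2 - 7*o + 10) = (o - 5)*(o - 4)*(o - 3)*(o - 2)*(o + 1)*(o - 2)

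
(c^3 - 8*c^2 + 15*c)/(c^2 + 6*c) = (c^2 - 8*c + 15)/(c + 6)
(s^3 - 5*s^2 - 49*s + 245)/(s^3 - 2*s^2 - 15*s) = (s^2 - 49)/(s*(s + 3))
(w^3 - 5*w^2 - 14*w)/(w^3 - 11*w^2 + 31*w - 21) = w*(w + 2)/(w^2 - 4*w + 3)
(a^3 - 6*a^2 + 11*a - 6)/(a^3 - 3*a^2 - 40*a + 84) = (a^2 - 4*a + 3)/(a^2 - a - 42)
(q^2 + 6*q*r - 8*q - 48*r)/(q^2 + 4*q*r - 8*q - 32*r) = (q + 6*r)/(q + 4*r)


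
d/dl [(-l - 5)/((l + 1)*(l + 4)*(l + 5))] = (2*l + 5)/((l + 1)^2*(l + 4)^2)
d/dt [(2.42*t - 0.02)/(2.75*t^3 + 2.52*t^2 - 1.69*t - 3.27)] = (-13.31*t^3 - 5.9334*t^2 + 0.1008*t - 7.9472)/(7.5625*t^6 + 13.86*t^5 - 2.9446*t^4 - 26.5026*t^3 - 13.6247*t^2 + 11.0526*t + 10.6929)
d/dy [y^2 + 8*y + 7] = 2*y + 8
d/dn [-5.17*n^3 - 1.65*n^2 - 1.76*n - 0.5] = -15.51*n^2 - 3.3*n - 1.76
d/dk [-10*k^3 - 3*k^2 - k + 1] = -30*k^2 - 6*k - 1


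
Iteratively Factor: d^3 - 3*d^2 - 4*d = (d - 4)*(d^2 + d) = (d - 4)*(d + 1)*(d)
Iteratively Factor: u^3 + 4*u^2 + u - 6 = (u - 1)*(u^2 + 5*u + 6) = (u - 1)*(u + 3)*(u + 2)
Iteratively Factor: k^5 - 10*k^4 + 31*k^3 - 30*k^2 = (k - 5)*(k^4 - 5*k^3 + 6*k^2) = (k - 5)*(k - 2)*(k^3 - 3*k^2) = (k - 5)*(k - 3)*(k - 2)*(k^2) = k*(k - 5)*(k - 3)*(k - 2)*(k)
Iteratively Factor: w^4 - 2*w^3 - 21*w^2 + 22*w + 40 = (w - 2)*(w^3 - 21*w - 20) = (w - 2)*(w + 4)*(w^2 - 4*w - 5) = (w - 2)*(w + 1)*(w + 4)*(w - 5)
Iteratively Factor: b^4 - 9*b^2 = (b)*(b^3 - 9*b) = b*(b + 3)*(b^2 - 3*b) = b*(b - 3)*(b + 3)*(b)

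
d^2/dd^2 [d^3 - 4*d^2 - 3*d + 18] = 6*d - 8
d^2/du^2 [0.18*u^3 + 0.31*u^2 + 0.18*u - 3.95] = 1.08*u + 0.62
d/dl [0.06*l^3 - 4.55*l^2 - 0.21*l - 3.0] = 0.18*l^2 - 9.1*l - 0.21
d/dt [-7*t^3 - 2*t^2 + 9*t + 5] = -21*t^2 - 4*t + 9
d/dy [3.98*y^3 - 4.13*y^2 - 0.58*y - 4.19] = 11.94*y^2 - 8.26*y - 0.58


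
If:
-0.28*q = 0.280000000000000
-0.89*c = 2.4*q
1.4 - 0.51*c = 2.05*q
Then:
No Solution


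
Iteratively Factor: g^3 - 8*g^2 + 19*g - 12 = (g - 4)*(g^2 - 4*g + 3) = (g - 4)*(g - 3)*(g - 1)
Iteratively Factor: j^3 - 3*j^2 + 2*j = (j - 2)*(j^2 - j) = (j - 2)*(j - 1)*(j)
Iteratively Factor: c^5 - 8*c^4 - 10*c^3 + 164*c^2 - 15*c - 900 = (c + 3)*(c^4 - 11*c^3 + 23*c^2 + 95*c - 300) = (c - 5)*(c + 3)*(c^3 - 6*c^2 - 7*c + 60) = (c - 5)^2*(c + 3)*(c^2 - c - 12) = (c - 5)^2*(c + 3)^2*(c - 4)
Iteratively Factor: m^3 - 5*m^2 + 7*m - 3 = (m - 1)*(m^2 - 4*m + 3) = (m - 1)^2*(m - 3)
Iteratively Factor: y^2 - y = (y - 1)*(y)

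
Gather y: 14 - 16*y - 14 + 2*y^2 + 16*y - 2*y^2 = 0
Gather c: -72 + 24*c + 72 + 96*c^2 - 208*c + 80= 96*c^2 - 184*c + 80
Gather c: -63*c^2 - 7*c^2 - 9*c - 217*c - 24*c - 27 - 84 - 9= -70*c^2 - 250*c - 120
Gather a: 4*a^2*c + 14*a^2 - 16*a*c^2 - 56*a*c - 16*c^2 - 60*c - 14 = a^2*(4*c + 14) + a*(-16*c^2 - 56*c) - 16*c^2 - 60*c - 14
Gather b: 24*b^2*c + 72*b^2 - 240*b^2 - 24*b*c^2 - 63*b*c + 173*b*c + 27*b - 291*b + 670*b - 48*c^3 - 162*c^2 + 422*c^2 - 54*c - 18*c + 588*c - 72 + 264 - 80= b^2*(24*c - 168) + b*(-24*c^2 + 110*c + 406) - 48*c^3 + 260*c^2 + 516*c + 112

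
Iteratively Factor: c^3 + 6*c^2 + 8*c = (c)*(c^2 + 6*c + 8) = c*(c + 4)*(c + 2)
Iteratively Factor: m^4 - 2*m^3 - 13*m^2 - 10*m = (m + 2)*(m^3 - 4*m^2 - 5*m) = m*(m + 2)*(m^2 - 4*m - 5) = m*(m + 1)*(m + 2)*(m - 5)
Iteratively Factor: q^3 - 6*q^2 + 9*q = (q - 3)*(q^2 - 3*q) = q*(q - 3)*(q - 3)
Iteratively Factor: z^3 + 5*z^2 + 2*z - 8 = (z + 2)*(z^2 + 3*z - 4) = (z - 1)*(z + 2)*(z + 4)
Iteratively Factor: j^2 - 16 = (j + 4)*(j - 4)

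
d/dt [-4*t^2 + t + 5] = 1 - 8*t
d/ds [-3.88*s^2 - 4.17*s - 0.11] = -7.76*s - 4.17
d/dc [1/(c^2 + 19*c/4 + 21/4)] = 4*(-8*c - 19)/(4*c^2 + 19*c + 21)^2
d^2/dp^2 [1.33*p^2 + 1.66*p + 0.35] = 2.66000000000000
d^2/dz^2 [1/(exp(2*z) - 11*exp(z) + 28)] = ((11 - 4*exp(z))*(exp(2*z) - 11*exp(z) + 28) + 2*(2*exp(z) - 11)^2*exp(z))*exp(z)/(exp(2*z) - 11*exp(z) + 28)^3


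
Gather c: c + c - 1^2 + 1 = 2*c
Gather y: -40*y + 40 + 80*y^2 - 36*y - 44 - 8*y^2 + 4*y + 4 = 72*y^2 - 72*y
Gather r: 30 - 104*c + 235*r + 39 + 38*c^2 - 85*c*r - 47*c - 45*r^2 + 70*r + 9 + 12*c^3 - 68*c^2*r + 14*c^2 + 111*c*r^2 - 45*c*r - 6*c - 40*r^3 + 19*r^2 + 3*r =12*c^3 + 52*c^2 - 157*c - 40*r^3 + r^2*(111*c - 26) + r*(-68*c^2 - 130*c + 308) + 78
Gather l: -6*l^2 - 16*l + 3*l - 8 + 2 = -6*l^2 - 13*l - 6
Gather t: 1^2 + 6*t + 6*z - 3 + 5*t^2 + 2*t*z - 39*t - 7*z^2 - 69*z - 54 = 5*t^2 + t*(2*z - 33) - 7*z^2 - 63*z - 56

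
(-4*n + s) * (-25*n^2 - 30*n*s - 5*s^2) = 100*n^3 + 95*n^2*s - 10*n*s^2 - 5*s^3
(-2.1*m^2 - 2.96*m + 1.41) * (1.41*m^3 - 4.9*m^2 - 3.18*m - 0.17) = -2.961*m^5 + 6.1164*m^4 + 23.1701*m^3 + 2.8608*m^2 - 3.9806*m - 0.2397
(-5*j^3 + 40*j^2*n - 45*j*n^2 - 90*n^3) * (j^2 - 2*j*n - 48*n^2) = -5*j^5 + 50*j^4*n + 115*j^3*n^2 - 1920*j^2*n^3 + 2340*j*n^4 + 4320*n^5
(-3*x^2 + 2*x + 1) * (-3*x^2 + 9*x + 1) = 9*x^4 - 33*x^3 + 12*x^2 + 11*x + 1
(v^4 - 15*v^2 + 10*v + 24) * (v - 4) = v^5 - 4*v^4 - 15*v^3 + 70*v^2 - 16*v - 96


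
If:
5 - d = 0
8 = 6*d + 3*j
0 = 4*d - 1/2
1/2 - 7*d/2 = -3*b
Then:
No Solution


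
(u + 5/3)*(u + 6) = u^2 + 23*u/3 + 10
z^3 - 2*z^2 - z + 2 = (z - 2)*(z - 1)*(z + 1)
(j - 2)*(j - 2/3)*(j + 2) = j^3 - 2*j^2/3 - 4*j + 8/3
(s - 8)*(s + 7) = s^2 - s - 56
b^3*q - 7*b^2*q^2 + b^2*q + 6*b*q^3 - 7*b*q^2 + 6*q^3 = (b - 6*q)*(b - q)*(b*q + q)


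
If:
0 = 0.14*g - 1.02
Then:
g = 7.29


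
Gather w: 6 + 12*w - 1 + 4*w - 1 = 16*w + 4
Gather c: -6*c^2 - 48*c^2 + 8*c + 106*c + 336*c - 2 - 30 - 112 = -54*c^2 + 450*c - 144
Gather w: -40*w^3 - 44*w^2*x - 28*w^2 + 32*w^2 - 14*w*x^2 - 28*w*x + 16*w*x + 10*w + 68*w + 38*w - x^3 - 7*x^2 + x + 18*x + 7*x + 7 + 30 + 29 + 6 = -40*w^3 + w^2*(4 - 44*x) + w*(-14*x^2 - 12*x + 116) - x^3 - 7*x^2 + 26*x + 72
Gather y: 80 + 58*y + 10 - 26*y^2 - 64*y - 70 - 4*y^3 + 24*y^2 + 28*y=-4*y^3 - 2*y^2 + 22*y + 20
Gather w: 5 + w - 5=w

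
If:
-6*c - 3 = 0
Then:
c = -1/2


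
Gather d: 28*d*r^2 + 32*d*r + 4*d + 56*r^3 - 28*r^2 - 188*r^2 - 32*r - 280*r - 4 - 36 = d*(28*r^2 + 32*r + 4) + 56*r^3 - 216*r^2 - 312*r - 40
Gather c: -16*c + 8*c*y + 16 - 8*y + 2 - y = c*(8*y - 16) - 9*y + 18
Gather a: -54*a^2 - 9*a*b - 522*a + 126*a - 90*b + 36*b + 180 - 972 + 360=-54*a^2 + a*(-9*b - 396) - 54*b - 432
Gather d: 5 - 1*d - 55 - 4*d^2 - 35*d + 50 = -4*d^2 - 36*d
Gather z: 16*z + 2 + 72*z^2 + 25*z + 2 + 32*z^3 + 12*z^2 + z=32*z^3 + 84*z^2 + 42*z + 4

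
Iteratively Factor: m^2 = (m)*(m)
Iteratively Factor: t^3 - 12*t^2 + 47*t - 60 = (t - 4)*(t^2 - 8*t + 15) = (t - 4)*(t - 3)*(t - 5)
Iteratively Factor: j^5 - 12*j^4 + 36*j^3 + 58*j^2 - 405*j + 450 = (j + 3)*(j^4 - 15*j^3 + 81*j^2 - 185*j + 150) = (j - 3)*(j + 3)*(j^3 - 12*j^2 + 45*j - 50) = (j - 3)*(j - 2)*(j + 3)*(j^2 - 10*j + 25) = (j - 5)*(j - 3)*(j - 2)*(j + 3)*(j - 5)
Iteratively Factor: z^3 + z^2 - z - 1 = (z + 1)*(z^2 - 1) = (z + 1)^2*(z - 1)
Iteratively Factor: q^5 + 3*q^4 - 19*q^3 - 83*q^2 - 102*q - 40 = (q + 2)*(q^4 + q^3 - 21*q^2 - 41*q - 20) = (q + 2)*(q + 4)*(q^3 - 3*q^2 - 9*q - 5) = (q + 1)*(q + 2)*(q + 4)*(q^2 - 4*q - 5) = (q - 5)*(q + 1)*(q + 2)*(q + 4)*(q + 1)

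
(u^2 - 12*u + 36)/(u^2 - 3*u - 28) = (-u^2 + 12*u - 36)/(-u^2 + 3*u + 28)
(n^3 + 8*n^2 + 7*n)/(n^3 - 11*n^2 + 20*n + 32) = n*(n + 7)/(n^2 - 12*n + 32)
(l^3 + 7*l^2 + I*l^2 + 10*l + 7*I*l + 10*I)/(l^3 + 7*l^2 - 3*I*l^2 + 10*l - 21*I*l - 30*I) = (l + I)/(l - 3*I)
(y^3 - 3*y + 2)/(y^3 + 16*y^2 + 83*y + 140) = (y^3 - 3*y + 2)/(y^3 + 16*y^2 + 83*y + 140)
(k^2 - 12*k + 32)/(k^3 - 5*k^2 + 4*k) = (k - 8)/(k*(k - 1))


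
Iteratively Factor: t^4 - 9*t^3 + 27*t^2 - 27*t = (t - 3)*(t^3 - 6*t^2 + 9*t) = (t - 3)^2*(t^2 - 3*t) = t*(t - 3)^2*(t - 3)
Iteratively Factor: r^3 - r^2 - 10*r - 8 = (r - 4)*(r^2 + 3*r + 2) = (r - 4)*(r + 2)*(r + 1)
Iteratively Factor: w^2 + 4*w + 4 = (w + 2)*(w + 2)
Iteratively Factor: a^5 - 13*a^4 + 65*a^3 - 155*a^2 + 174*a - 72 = (a - 2)*(a^4 - 11*a^3 + 43*a^2 - 69*a + 36) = (a - 3)*(a - 2)*(a^3 - 8*a^2 + 19*a - 12) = (a - 4)*(a - 3)*(a - 2)*(a^2 - 4*a + 3) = (a - 4)*(a - 3)^2*(a - 2)*(a - 1)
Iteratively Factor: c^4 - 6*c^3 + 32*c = (c + 2)*(c^3 - 8*c^2 + 16*c) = (c - 4)*(c + 2)*(c^2 - 4*c) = (c - 4)^2*(c + 2)*(c)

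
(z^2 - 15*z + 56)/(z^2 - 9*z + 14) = (z - 8)/(z - 2)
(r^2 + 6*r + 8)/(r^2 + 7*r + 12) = (r + 2)/(r + 3)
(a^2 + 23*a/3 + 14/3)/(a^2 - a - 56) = (a + 2/3)/(a - 8)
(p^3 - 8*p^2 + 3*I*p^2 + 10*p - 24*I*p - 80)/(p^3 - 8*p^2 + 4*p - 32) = (p + 5*I)/(p + 2*I)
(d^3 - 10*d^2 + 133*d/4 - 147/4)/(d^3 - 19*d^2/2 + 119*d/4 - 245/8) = 2*(d - 3)/(2*d - 5)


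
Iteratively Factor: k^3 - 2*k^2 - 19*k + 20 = (k + 4)*(k^2 - 6*k + 5) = (k - 5)*(k + 4)*(k - 1)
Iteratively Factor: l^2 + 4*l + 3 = (l + 1)*(l + 3)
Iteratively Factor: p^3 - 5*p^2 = (p - 5)*(p^2) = p*(p - 5)*(p)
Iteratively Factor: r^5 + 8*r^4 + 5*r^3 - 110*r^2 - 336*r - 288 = (r + 3)*(r^4 + 5*r^3 - 10*r^2 - 80*r - 96) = (r - 4)*(r + 3)*(r^3 + 9*r^2 + 26*r + 24) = (r - 4)*(r + 2)*(r + 3)*(r^2 + 7*r + 12) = (r - 4)*(r + 2)*(r + 3)^2*(r + 4)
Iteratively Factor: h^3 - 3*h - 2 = (h - 2)*(h^2 + 2*h + 1) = (h - 2)*(h + 1)*(h + 1)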